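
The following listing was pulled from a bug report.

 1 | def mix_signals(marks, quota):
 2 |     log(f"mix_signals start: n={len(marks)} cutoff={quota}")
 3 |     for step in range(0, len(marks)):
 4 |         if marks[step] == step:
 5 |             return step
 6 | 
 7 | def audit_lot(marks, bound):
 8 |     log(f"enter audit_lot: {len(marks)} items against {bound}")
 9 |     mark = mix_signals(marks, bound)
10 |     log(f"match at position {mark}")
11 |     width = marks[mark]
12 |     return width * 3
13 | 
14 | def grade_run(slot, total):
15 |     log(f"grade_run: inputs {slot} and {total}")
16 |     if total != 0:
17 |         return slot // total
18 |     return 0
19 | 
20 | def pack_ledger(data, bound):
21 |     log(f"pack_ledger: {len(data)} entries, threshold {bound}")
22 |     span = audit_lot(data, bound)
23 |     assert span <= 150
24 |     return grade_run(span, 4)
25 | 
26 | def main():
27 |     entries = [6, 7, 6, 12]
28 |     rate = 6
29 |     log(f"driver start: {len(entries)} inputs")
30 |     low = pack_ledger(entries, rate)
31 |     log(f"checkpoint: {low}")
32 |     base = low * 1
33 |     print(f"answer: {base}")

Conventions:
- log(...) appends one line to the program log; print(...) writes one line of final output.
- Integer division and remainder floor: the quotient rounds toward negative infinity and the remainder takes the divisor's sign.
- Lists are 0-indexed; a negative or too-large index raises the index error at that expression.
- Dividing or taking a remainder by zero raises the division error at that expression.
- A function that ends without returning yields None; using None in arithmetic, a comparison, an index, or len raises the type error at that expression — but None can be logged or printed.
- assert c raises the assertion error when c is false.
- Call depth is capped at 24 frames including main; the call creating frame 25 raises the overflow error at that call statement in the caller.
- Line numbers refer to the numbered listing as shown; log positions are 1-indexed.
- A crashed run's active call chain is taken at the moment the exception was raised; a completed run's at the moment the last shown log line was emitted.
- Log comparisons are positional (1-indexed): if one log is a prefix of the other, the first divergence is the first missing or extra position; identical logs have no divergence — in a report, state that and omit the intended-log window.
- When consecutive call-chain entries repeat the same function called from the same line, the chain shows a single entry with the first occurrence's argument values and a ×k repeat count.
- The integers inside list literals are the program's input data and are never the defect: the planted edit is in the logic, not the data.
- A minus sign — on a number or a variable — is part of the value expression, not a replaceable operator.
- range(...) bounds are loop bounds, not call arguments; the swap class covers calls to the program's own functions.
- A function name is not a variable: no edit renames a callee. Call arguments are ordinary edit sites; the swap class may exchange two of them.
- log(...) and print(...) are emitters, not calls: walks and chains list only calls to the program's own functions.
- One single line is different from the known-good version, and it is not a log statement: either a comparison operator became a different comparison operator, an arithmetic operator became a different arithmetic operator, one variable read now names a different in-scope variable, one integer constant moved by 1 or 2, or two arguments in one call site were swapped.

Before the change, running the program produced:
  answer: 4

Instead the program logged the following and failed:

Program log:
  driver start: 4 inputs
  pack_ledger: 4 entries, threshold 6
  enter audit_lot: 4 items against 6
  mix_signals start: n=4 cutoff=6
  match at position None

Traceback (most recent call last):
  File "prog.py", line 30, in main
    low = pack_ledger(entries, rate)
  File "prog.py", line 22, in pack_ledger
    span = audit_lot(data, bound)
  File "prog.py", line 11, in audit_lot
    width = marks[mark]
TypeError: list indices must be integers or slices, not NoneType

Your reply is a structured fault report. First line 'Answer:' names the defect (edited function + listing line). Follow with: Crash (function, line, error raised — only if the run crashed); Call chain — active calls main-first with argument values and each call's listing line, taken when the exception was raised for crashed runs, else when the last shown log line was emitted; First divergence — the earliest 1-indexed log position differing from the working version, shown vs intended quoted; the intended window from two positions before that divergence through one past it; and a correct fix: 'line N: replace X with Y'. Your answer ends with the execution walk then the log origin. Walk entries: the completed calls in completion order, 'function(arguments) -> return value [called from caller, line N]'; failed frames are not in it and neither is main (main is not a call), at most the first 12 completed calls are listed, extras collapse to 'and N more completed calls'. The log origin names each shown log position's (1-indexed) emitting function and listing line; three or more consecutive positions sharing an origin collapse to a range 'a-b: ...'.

Answer: the defect is in mix_signals at line 4.
Key observation: Log line 5 is where behavior first shows: 'match at position None' appears instead of 'match at position 0'.
Crash: audit_lot, line 11, TypeError.
Call chain: main -> pack_ledger([6, 7, 6, 12], 6) (called at line 30) -> audit_lot([6, 7, 6, 12], 6) (called at line 22).
First divergence: position 5; shown 'match at position None' vs intended 'match at position 0'.
Intended log window:
  3: enter audit_lot: 4 items against 6
  4: mix_signals start: n=4 cutoff=6
  5: match at position 0
  6: grade_run: inputs 18 and 4
Execution walk:
  mix_signals([6, 7, 6, 12], 6) -> None  [called from audit_lot, line 9]
Origin of each log line:
  1 — main, line 29
  2 — pack_ledger, line 21
  3 — audit_lot, line 8
  4 — mix_signals, line 2
  5 — audit_lot, line 10
A correct fix: line 4: replace `marks[step] == step` with `marks[step] == quota`.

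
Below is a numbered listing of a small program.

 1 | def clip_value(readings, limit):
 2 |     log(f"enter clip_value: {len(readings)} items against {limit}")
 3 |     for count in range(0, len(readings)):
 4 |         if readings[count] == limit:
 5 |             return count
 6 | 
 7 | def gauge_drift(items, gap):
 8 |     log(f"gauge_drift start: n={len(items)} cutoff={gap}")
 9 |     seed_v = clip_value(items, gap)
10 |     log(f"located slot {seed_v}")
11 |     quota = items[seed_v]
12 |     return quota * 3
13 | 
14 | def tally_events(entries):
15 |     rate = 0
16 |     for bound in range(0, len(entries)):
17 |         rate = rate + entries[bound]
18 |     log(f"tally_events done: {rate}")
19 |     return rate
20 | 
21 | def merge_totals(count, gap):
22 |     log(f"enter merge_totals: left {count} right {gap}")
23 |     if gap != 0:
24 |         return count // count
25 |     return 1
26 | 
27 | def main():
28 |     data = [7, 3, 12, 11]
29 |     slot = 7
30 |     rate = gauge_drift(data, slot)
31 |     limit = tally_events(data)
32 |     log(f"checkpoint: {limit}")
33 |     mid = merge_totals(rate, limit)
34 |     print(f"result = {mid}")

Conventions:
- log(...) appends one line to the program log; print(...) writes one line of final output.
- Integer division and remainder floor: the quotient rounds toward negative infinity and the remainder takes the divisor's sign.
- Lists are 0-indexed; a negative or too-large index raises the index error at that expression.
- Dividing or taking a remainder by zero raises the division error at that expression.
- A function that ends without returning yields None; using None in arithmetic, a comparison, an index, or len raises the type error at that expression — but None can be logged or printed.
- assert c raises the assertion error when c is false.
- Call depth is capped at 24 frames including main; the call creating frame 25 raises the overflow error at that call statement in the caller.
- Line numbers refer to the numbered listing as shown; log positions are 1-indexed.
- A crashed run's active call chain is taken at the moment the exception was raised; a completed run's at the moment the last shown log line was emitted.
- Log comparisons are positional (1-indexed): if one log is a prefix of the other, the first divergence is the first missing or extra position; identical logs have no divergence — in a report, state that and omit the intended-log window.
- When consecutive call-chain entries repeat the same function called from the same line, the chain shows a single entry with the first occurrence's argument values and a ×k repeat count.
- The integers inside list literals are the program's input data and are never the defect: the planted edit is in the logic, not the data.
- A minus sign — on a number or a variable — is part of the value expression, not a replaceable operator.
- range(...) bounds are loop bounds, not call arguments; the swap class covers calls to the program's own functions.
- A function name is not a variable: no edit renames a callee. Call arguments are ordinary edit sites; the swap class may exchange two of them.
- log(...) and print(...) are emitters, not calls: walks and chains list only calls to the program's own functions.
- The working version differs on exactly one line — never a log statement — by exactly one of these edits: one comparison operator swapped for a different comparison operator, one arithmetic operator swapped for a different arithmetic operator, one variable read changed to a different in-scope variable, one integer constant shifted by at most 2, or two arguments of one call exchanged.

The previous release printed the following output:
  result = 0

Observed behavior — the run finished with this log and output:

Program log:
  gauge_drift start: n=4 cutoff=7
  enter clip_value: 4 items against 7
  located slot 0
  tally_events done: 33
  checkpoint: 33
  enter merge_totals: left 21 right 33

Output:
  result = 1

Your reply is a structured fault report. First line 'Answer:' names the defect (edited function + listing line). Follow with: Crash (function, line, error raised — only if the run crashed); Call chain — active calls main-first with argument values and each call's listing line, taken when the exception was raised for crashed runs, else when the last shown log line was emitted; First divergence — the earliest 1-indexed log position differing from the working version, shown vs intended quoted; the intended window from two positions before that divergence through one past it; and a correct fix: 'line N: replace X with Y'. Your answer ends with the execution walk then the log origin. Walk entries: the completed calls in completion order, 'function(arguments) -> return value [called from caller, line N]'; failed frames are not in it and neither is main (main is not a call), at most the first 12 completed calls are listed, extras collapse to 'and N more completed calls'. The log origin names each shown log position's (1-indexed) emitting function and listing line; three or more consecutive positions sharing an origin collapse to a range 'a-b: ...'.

Answer: the defect is in merge_totals at line 24.
Key fact: The logs agree in full; only the final output differs.
Call chain: main -> merge_totals(21, 33) (called at line 33).
First divergence: there is none — every log position agrees.
Execution walk:
  clip_value([7, 3, 12, 11], 7) -> 0  [called from gauge_drift, line 9]
  gauge_drift([7, 3, 12, 11], 7) -> 21  [called from main, line 30]
  tally_events([7, 3, 12, 11]) -> 33  [called from main, line 31]
  merge_totals(21, 33) -> 1  [called from main, line 33]
Log origins:
  1: from gauge_drift, line 8
  2: from clip_value, line 2
  3: from gauge_drift, line 10
  4: from tally_events, line 18
  5: from main, line 32
  6: from merge_totals, line 22
A correct fix: line 24: replace `count // count` with `count // gap`.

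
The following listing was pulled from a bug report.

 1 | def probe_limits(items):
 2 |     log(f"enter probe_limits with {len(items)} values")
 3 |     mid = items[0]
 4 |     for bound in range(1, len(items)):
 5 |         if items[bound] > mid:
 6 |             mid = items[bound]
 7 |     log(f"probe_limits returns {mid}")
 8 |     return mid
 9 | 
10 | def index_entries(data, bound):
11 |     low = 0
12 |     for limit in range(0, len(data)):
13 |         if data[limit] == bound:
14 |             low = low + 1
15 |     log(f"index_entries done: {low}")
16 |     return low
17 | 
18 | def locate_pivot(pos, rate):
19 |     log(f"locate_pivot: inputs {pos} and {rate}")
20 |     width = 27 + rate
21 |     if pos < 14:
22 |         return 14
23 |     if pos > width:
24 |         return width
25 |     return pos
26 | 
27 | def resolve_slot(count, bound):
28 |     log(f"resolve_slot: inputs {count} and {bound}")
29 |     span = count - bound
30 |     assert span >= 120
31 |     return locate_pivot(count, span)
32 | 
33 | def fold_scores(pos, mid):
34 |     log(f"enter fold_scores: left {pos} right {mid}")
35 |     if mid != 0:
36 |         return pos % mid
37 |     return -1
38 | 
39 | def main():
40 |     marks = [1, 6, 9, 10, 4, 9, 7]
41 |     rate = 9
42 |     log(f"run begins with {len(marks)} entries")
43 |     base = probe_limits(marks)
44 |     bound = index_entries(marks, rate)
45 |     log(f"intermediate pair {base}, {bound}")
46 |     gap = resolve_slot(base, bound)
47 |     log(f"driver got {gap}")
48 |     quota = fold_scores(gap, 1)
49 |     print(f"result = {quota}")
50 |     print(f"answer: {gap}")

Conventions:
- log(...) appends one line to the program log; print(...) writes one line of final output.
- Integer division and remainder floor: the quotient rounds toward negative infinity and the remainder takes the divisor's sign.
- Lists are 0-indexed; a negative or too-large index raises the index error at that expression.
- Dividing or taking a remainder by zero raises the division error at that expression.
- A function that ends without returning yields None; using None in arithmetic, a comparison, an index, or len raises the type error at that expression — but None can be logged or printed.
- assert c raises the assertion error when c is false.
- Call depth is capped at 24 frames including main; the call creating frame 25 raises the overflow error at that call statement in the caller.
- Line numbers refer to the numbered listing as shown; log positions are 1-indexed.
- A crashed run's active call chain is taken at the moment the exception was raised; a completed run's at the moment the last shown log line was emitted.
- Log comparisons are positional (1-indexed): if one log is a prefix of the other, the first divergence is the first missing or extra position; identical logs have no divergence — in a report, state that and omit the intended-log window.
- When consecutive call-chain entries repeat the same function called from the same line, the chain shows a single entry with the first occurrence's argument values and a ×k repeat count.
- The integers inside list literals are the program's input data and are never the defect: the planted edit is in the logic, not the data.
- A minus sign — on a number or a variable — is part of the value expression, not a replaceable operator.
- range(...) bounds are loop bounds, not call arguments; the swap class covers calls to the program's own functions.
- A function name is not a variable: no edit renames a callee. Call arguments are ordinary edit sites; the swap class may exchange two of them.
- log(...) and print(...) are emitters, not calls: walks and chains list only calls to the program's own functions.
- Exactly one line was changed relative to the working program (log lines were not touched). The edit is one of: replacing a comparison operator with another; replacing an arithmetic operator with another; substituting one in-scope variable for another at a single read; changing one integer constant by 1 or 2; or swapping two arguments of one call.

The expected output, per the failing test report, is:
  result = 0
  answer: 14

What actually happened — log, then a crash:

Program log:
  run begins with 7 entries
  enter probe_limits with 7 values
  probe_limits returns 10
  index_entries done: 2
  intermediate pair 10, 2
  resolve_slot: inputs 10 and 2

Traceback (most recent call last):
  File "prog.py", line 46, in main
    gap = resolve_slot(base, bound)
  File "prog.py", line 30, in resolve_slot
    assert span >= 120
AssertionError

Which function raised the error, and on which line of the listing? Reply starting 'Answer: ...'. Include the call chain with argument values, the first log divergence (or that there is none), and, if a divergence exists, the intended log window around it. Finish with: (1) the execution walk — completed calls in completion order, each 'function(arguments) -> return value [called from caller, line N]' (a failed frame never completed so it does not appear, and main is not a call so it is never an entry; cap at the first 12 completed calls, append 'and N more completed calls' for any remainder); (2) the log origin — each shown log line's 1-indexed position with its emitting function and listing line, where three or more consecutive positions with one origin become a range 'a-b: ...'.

Answer: the error was raised in resolve_slot, line 30.
Core observation: The log ends early — 6 lines, where the working version next logs 'locate_pivot: inputs 10 and 8'.
Call chain: main -> resolve_slot(10, 2) (called at line 46).
First divergence: position 7; the shown log stops at 6 lines while the working version next logs 'locate_pivot: inputs 10 and 8'.
Intended log window:
  5: intermediate pair 10, 2
  6: resolve_slot: inputs 10 and 2
  7: locate_pivot: inputs 10 and 8
  8: driver got 14
Execution walk:
  probe_limits([1, 6, 9, 10, 4, 9, 7]) -> 10  [called from main, line 43]
  index_entries([1, 6, 9, 10, 4, 9, 7], 9) -> 2  [called from main, line 44]
Log origins:
  1: emitted by main (line 42)
  2: emitted by probe_limits (line 2)
  3: emitted by probe_limits (line 7)
  4: emitted by index_entries (line 15)
  5: emitted by main (line 45)
  6: emitted by resolve_slot (line 28)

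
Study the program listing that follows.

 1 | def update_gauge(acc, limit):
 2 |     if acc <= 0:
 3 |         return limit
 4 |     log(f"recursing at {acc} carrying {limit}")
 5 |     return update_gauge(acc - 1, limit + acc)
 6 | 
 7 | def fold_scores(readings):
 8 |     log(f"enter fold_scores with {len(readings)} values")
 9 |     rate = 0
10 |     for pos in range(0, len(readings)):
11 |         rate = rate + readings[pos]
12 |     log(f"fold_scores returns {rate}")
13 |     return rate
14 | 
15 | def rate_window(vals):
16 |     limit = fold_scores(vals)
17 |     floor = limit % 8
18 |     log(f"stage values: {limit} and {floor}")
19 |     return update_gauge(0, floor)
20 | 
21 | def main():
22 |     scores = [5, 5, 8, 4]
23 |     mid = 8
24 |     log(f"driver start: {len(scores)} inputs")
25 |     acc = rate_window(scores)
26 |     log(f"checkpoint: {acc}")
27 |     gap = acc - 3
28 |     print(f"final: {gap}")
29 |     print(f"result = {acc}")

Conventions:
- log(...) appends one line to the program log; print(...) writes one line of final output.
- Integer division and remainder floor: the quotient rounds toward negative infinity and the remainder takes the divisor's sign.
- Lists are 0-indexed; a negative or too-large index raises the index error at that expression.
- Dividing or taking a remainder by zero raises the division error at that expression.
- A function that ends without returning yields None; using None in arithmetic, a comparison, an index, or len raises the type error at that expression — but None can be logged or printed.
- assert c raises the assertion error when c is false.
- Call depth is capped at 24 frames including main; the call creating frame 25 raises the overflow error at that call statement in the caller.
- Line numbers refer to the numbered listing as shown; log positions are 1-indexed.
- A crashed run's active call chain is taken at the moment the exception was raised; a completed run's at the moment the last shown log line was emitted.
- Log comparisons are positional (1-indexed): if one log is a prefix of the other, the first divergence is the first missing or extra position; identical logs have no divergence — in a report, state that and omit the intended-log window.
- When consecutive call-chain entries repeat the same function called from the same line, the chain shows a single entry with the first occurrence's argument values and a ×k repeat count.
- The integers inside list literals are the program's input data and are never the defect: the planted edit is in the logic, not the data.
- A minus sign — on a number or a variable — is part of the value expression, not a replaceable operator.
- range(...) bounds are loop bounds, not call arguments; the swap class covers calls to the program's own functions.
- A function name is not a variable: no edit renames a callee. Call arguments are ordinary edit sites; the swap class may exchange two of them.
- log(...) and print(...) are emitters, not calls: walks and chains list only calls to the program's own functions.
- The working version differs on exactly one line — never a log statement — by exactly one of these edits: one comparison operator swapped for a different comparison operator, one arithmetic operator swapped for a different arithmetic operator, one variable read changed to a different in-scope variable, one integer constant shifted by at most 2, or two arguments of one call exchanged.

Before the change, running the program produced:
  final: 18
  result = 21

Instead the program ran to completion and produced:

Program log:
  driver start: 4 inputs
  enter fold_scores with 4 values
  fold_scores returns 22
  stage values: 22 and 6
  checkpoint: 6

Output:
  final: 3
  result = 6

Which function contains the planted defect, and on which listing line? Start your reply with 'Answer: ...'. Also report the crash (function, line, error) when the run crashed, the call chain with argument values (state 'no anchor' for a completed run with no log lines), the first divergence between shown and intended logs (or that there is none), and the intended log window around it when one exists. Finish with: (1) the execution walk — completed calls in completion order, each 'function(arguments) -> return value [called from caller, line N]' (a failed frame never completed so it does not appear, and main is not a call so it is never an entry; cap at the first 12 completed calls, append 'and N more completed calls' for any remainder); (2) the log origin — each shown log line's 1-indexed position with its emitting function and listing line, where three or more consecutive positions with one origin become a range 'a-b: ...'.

Answer: the defect is in rate_window at line 19.
Key observation: The earliest visible damage is log position 5 — 'checkpoint: 6' rather than the intended 'recursing at 6 carrying 0'.
Call chain: main.
First divergence: position 5 — the shown line 'checkpoint: 6' should read 'recursing at 6 carrying 0'.
Intended log window:
  3: fold_scores returns 22
  4: stage values: 22 and 6
  5: recursing at 6 carrying 0
  6: recursing at 5 carrying 6
Execution walk:
  fold_scores([5, 5, 8, 4]) -> 22  [called from rate_window, line 16]
  update_gauge(0, 6) -> 6  [called from rate_window, line 19]
  rate_window([5, 5, 8, 4]) -> 6  [called from main, line 25]
Log line origins:
  1: logged in main at line 24
  2: logged in fold_scores at line 8
  3: logged in fold_scores at line 12
  4: logged in rate_window at line 18
  5: logged in main at line 26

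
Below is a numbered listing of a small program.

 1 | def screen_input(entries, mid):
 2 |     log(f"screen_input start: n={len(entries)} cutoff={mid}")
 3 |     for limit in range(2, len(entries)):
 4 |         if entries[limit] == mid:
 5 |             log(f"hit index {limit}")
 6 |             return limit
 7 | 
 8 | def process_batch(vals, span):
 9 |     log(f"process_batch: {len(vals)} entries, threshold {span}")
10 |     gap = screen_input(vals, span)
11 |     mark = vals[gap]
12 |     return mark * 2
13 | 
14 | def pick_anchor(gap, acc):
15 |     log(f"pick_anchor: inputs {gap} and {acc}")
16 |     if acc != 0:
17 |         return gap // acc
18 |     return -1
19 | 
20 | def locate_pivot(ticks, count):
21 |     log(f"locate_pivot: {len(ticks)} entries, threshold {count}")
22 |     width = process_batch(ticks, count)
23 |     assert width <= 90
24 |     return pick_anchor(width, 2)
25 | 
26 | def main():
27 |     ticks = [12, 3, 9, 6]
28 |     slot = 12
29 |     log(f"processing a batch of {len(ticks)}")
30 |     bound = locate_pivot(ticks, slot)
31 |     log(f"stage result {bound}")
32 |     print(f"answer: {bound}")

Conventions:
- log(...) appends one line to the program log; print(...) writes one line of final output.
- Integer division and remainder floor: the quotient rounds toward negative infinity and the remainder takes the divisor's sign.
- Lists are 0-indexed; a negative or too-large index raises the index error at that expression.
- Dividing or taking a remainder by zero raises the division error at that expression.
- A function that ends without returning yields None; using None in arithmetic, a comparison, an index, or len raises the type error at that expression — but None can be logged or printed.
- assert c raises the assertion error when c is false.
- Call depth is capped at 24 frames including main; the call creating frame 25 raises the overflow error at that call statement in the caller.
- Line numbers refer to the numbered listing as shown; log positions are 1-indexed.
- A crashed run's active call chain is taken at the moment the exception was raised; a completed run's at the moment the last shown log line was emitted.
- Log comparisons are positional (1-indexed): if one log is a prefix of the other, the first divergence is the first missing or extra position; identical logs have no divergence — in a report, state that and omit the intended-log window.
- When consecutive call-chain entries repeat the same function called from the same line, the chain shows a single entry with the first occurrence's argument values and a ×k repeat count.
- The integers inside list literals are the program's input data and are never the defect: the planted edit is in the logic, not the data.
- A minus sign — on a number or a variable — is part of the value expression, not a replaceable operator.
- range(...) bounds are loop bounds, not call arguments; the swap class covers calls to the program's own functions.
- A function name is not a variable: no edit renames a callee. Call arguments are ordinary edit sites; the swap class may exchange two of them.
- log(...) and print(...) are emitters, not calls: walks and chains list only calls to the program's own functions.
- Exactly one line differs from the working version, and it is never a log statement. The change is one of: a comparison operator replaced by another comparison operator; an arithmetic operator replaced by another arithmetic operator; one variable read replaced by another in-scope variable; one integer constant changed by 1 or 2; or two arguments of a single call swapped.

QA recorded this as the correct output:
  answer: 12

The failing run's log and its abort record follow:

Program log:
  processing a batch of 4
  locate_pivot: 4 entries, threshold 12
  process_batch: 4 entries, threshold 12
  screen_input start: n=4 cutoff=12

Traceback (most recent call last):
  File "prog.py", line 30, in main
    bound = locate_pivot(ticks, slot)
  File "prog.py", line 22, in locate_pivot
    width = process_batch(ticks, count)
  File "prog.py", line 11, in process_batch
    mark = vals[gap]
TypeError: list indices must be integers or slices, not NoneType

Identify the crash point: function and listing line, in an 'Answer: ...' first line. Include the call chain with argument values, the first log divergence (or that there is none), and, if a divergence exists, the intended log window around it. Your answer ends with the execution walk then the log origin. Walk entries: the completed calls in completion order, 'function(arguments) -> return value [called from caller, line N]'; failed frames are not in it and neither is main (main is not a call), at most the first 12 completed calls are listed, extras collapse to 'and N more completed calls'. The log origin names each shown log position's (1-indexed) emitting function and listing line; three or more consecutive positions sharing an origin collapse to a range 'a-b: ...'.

Answer: the error was raised in process_batch, line 11.
Key observation: A complete run would log 'hit index 0' next, but this one stopped at 4 lines.
Call chain: main -> locate_pivot([12, 3, 9, 6], 12) (called at line 30) -> process_batch([12, 3, 9, 6], 12) (called at line 22).
First divergence: position 5 (shown log ended at 4 lines; the working version continues: 'hit index 0').
Intended log window:
  3: process_batch: 4 entries, threshold 12
  4: screen_input start: n=4 cutoff=12
  5: hit index 0
  6: pick_anchor: inputs 24 and 2
Execution walk:
  screen_input([12, 3, 9, 6], 12) -> None  [called from process_batch, line 10]
Origin of each log line:
  1 — main, line 29
  2 — locate_pivot, line 21
  3 — process_batch, line 9
  4 — screen_input, line 2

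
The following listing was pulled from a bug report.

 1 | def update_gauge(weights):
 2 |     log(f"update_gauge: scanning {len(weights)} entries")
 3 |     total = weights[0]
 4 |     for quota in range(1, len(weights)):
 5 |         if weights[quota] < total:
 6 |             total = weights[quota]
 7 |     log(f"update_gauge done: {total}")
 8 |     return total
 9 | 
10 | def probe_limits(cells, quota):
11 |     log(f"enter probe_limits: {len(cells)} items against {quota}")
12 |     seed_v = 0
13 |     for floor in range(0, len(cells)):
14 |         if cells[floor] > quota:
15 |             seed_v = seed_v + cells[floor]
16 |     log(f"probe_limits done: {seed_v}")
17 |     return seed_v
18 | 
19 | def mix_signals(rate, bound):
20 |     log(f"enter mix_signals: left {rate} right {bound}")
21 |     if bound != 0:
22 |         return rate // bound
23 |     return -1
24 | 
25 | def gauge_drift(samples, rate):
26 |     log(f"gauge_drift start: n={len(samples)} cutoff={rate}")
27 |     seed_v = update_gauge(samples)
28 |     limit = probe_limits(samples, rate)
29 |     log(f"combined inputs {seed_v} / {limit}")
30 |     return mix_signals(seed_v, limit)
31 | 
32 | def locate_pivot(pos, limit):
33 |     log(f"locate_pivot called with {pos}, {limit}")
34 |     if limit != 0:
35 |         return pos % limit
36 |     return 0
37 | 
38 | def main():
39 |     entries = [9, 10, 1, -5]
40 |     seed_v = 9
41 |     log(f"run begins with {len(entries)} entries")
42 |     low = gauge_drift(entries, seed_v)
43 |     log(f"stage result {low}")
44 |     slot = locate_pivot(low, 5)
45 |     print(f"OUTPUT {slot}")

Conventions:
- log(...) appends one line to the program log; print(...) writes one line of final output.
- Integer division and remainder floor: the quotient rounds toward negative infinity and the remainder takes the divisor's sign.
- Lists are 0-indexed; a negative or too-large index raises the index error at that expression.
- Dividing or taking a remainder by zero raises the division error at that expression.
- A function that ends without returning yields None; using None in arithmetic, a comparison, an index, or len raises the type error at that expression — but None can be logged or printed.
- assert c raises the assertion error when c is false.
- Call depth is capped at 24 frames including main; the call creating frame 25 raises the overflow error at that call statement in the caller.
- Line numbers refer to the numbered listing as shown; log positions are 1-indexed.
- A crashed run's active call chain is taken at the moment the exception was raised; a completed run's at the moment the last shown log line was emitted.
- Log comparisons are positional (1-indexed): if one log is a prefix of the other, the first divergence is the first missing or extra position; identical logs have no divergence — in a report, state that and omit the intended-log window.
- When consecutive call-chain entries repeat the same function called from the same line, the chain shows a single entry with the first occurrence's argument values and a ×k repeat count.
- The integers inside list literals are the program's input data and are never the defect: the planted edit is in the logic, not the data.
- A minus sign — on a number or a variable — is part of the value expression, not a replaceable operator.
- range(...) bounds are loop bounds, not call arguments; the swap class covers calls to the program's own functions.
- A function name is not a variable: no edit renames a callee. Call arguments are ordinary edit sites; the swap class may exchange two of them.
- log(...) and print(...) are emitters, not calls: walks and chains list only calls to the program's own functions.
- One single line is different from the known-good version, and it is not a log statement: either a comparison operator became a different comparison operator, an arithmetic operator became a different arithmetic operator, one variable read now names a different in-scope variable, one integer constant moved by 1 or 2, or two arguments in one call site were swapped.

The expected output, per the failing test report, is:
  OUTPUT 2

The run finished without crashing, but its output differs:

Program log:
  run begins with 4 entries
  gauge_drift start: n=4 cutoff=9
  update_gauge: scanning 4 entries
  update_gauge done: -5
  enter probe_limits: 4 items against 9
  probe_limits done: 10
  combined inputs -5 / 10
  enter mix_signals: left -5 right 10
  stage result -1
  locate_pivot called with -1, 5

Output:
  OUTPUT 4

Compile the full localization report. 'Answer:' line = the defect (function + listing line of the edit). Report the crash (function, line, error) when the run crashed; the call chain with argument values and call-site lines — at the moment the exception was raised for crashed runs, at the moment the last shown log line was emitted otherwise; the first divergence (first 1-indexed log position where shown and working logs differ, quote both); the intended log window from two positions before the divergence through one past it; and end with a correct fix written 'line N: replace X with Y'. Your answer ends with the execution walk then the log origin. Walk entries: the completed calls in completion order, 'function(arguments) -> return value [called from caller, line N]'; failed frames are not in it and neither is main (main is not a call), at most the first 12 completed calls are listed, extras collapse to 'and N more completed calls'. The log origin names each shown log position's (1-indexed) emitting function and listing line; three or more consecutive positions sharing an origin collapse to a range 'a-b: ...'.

Answer: the defect is in main at line 44.
Key observation: The earliest visible damage is log position 10 — 'locate_pivot called with -1, 5' rather than the intended 'locate_pivot called with -1, 3'.
Call chain: main -> locate_pivot(-1, 5) (called at line 44).
First divergence: at position 10 the run shows 'locate_pivot called with -1, 5' where the working version logs 'locate_pivot called with -1, 3'.
Intended log window:
  8: enter mix_signals: left -5 right 10
  9: stage result -1
  10: locate_pivot called with -1, 3
Execution walk:
  update_gauge([9, 10, 1, -5]) -> -5  [called from gauge_drift, line 27]
  probe_limits([9, 10, 1, -5], 9) -> 10  [called from gauge_drift, line 28]
  mix_signals(-5, 10) -> -1  [called from gauge_drift, line 30]
  gauge_drift([9, 10, 1, -5], 9) -> -1  [called from main, line 42]
  locate_pivot(-1, 5) -> 4  [called from main, line 44]
Log line origins:
  1: logged in main at line 41
  2: logged in gauge_drift at line 26
  3: logged in update_gauge at line 2
  4: logged in update_gauge at line 7
  5: logged in probe_limits at line 11
  6: logged in probe_limits at line 16
  7: logged in gauge_drift at line 29
  8: logged in mix_signals at line 20
  9: logged in main at line 43
  10: logged in locate_pivot at line 33
A correct fix: line 44: replace `5` with `3`.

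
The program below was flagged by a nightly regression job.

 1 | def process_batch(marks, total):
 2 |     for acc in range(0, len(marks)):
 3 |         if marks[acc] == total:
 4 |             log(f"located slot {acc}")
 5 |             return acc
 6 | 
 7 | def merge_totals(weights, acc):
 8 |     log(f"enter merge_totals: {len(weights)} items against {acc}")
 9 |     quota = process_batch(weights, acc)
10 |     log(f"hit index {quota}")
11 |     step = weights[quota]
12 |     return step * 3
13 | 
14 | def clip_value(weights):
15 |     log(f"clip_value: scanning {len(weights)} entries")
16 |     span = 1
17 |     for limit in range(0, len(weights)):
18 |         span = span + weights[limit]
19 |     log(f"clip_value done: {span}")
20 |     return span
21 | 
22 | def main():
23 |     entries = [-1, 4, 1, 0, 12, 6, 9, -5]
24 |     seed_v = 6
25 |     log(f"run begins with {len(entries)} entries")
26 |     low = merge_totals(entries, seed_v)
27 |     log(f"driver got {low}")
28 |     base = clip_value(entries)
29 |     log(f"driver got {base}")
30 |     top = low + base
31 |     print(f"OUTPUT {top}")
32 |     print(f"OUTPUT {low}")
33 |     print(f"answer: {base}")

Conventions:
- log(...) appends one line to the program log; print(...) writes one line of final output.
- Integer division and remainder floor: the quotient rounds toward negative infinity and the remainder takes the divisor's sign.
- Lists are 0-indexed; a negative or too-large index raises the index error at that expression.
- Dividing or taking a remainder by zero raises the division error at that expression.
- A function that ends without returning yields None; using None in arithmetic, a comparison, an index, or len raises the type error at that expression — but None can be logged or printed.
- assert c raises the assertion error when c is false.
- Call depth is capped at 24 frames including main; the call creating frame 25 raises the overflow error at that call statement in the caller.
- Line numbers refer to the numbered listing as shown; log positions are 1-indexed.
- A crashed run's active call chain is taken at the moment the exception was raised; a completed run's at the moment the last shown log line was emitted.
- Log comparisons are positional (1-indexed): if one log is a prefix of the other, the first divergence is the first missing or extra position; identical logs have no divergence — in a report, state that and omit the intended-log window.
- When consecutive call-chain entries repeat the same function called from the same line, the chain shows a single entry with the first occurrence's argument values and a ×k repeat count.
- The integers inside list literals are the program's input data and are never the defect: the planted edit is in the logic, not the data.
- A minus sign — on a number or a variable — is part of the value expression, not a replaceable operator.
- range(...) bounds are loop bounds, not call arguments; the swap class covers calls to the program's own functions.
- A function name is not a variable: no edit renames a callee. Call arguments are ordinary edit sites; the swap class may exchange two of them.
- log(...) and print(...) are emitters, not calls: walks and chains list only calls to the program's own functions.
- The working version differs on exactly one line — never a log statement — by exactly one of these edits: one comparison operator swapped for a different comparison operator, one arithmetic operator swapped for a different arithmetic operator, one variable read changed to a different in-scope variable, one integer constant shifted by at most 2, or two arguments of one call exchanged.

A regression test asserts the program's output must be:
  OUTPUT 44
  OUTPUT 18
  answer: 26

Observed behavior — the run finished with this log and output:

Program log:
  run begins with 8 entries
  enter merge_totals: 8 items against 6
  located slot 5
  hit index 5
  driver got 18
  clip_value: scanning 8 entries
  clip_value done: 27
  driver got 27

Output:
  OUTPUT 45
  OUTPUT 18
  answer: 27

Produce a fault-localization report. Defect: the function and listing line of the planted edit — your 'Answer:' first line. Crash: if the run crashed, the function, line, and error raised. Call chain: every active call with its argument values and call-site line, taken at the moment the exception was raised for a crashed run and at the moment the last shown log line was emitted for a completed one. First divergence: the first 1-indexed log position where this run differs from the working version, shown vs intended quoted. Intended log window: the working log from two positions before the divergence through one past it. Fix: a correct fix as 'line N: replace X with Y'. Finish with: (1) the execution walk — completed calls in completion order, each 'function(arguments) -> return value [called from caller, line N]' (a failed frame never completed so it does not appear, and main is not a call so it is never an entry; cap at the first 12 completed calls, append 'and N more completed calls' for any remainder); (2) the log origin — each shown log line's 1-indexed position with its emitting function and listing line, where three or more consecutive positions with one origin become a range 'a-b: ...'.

Answer: the defect is in clip_value at line 16.
The tell: At log position 7 the runs split — shown 'clip_value done: 27', but the working version logs 'clip_value done: 26'.
Call chain: main.
First divergence: position 7 — the shown line 'clip_value done: 27' should read 'clip_value done: 26'.
Intended log window:
  5: driver got 18
  6: clip_value: scanning 8 entries
  7: clip_value done: 26
  8: driver got 26
Execution walk:
  process_batch([-1, 4, 1, 0, 12, 6, 9, -5], 6) -> 5  [called from merge_totals, line 9]
  merge_totals([-1, 4, 1, 0, 12, 6, 9, -5], 6) -> 18  [called from main, line 26]
  clip_value([-1, 4, 1, 0, 12, 6, 9, -5]) -> 27  [called from main, line 28]
Log line origins:
  1: logged in main at line 25
  2: logged in merge_totals at line 8
  3: logged in process_batch at line 4
  4: logged in merge_totals at line 10
  5: logged in main at line 27
  6: logged in clip_value at line 15
  7: logged in clip_value at line 19
  8: logged in main at line 29
A correct fix: line 16: replace `1` with `0`.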